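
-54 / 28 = -27 / 14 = -1.93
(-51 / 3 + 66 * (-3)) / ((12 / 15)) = -1075 / 4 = -268.75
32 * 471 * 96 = 1446912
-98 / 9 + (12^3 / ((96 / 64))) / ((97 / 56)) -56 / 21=568774 / 873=651.52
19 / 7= 2.71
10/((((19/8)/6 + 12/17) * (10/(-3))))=-2448/899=-2.72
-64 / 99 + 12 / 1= 11.35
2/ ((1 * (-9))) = -2/ 9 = -0.22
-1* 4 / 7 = -0.57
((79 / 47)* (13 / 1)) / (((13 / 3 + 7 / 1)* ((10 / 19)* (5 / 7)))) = 409773 / 79900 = 5.13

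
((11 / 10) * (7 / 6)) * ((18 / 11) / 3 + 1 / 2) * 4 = 5.37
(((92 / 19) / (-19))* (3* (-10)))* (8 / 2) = 11040 / 361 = 30.58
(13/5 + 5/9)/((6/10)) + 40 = 1222/27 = 45.26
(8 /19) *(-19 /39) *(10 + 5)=-40 /13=-3.08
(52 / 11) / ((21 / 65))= 3380 / 231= 14.63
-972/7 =-138.86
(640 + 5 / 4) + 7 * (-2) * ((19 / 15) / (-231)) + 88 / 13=16681991 / 25740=648.10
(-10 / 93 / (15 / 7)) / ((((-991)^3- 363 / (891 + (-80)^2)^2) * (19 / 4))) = 1488443068 / 137126998000192924557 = 0.00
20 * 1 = 20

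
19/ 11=1.73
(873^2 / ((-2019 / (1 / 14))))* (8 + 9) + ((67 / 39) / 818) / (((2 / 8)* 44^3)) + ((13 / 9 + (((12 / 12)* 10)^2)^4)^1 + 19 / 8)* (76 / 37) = 72973125444390797318971 / 355264679401632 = 205404954.88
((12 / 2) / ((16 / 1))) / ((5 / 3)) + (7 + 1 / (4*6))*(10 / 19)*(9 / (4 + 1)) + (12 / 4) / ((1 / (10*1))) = 28041 / 760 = 36.90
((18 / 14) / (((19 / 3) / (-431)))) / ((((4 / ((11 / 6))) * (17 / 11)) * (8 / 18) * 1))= -4224231 / 72352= -58.38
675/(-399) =-225/133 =-1.69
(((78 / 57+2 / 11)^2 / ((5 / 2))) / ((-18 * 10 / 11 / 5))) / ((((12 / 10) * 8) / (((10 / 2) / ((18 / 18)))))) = -1215 / 7942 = -0.15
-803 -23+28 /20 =-4123 /5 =-824.60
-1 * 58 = -58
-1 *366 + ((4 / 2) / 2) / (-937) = -342943 / 937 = -366.00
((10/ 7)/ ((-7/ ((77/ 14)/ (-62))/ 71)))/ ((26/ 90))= 175725/ 39494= 4.45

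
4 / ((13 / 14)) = 56 / 13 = 4.31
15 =15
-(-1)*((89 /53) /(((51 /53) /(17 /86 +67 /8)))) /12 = 87487 /70176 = 1.25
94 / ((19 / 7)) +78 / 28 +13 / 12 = 61447 / 1596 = 38.50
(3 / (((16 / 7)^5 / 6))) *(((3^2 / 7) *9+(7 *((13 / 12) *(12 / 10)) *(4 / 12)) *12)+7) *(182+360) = 2816754759 / 327680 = 8596.05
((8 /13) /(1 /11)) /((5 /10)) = 13.54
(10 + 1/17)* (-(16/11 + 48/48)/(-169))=4617/31603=0.15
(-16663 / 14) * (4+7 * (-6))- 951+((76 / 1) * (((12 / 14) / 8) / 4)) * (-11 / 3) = 1239551 / 28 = 44269.68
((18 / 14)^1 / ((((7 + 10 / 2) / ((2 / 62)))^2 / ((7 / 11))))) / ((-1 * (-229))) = 1 / 38732144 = 0.00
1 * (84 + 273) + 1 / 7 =2500 / 7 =357.14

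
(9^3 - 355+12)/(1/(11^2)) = 46706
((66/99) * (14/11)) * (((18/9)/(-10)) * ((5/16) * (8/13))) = -14/429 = -0.03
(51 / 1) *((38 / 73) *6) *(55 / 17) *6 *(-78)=-17606160 / 73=-241180.27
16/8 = 2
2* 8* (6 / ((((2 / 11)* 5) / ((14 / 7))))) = 1056 / 5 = 211.20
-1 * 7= -7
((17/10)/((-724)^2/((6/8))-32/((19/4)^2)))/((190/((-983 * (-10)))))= 952527/7569086080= 0.00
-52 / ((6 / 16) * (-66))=208 / 99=2.10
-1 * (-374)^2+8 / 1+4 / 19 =-139867.79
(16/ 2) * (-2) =-16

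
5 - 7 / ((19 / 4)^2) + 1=2054 / 361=5.69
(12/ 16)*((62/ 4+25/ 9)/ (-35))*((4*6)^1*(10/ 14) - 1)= -5311/ 840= -6.32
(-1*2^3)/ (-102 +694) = -1/ 74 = -0.01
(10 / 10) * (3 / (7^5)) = 3 / 16807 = 0.00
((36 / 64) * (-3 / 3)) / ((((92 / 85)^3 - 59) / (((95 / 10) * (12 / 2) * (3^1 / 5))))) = 63009225 / 189091664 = 0.33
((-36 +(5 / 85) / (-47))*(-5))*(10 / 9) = 1438250 / 7191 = 200.01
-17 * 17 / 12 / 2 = -289 / 24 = -12.04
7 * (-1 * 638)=-4466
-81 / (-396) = 9 / 44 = 0.20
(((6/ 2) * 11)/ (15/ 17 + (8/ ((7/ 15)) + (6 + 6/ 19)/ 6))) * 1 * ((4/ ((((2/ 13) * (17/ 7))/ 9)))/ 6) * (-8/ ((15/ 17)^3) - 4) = -7029954932/ 16175625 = -434.60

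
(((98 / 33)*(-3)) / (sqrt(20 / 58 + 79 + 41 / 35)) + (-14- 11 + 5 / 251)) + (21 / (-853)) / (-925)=-4947181479 / 198045275- 49*sqrt(20737465) / 224741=-25.97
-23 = -23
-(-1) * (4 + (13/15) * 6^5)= 6743.20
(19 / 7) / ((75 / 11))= 209 / 525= 0.40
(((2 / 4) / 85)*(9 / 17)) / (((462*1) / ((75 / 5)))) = 9 / 89012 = 0.00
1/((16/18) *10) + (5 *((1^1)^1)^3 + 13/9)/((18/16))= 37849/6480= 5.84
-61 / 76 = -0.80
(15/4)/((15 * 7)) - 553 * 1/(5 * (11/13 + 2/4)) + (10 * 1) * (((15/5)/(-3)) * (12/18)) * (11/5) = -203261/2100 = -96.79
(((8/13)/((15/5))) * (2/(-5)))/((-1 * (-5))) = -16/975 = -0.02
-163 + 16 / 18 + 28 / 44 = -15986 / 99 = -161.47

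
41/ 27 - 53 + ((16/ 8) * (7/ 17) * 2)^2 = -380542/ 7803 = -48.77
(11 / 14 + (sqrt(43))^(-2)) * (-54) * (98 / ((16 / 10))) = -460215 / 172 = -2675.67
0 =0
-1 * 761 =-761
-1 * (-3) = 3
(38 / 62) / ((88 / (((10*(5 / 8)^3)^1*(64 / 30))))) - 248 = -16234681 / 65472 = -247.96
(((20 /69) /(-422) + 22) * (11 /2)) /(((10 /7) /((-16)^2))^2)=1414227820544 /363975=3885508.13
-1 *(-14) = 14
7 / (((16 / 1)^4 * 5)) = 7 / 327680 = 0.00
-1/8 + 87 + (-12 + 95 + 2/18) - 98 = 71.99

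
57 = 57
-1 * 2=-2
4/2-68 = -66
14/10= 7/5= 1.40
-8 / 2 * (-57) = 228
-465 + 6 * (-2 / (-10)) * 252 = -813 / 5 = -162.60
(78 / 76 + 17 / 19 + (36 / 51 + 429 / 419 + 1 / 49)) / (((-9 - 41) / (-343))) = 340839429 / 13533700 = 25.18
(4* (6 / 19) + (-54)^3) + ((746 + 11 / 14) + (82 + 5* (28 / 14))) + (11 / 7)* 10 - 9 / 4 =-11902397 / 76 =-156610.49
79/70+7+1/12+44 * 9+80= 203369/420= 484.21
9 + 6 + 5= 20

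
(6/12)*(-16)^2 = 128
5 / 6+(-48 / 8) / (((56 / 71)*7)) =-149 / 588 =-0.25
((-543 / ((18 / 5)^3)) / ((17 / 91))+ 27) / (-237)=1166579 / 7832376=0.15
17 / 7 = 2.43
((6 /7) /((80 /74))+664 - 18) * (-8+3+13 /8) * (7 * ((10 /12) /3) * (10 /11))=-1358265 /352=-3858.71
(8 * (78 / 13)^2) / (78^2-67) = 288 / 6017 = 0.05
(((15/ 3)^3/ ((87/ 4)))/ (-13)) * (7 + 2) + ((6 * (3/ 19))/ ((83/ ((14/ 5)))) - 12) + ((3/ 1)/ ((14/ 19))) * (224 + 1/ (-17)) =633778784187/ 707489510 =895.81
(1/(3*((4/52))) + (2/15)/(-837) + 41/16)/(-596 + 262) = -1385203/67093920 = -0.02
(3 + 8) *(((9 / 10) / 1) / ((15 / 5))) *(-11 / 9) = -4.03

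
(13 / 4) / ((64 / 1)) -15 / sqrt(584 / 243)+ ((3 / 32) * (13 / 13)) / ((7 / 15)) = 451 / 1792 -135 * sqrt(438) / 292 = -9.42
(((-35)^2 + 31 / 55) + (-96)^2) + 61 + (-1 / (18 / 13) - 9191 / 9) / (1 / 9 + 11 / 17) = 116813387 / 12760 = 9154.65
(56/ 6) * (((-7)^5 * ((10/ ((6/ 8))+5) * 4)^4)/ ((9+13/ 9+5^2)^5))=-18296772480000/ 225622639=-81094.58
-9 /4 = -2.25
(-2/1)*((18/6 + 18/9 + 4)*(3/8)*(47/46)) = -1269/184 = -6.90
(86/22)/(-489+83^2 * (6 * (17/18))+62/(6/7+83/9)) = 81915/807916208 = 0.00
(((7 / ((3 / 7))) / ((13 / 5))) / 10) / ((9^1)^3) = 49 / 56862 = 0.00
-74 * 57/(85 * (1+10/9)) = -23.51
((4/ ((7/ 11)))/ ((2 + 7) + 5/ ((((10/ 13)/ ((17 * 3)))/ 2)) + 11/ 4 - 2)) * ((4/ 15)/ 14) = 352/ 1977885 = 0.00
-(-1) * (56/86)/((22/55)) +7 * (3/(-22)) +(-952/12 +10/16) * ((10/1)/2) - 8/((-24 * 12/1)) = -392.84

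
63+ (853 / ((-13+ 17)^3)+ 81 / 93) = 153163 / 1984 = 77.20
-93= -93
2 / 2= 1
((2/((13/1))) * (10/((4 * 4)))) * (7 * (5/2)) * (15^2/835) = 7875/17368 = 0.45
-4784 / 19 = -251.79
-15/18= -5/6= -0.83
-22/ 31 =-0.71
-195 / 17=-11.47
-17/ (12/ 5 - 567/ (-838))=-71230/ 12891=-5.53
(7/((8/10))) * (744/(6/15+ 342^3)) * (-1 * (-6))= 97650/100004221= 0.00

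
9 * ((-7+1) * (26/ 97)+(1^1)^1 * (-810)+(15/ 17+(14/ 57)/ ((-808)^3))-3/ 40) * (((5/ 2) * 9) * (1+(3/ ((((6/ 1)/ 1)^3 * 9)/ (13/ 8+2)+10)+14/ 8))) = -12469042388720263724595/ 27560985498478592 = -452416.42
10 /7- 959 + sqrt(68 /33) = -6703 /7 + 2*sqrt(561) /33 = -956.14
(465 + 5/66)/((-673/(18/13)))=-92085/96239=-0.96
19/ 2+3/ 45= 287/ 30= 9.57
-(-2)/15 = 2/15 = 0.13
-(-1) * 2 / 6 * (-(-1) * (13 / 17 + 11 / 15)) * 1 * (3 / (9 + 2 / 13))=4966 / 30345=0.16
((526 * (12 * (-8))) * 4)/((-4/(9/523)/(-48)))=-21814272/523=-41709.89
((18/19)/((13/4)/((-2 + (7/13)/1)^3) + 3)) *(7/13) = 181944/698711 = 0.26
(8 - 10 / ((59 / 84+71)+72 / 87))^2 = 1929609922816 / 31216882489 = 61.81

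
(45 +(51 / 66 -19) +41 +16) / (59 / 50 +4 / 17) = 783275 / 13233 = 59.19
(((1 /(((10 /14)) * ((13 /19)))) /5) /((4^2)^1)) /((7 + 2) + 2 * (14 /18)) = 63 /26000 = 0.00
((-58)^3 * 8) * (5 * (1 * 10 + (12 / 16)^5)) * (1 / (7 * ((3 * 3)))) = -1268203.80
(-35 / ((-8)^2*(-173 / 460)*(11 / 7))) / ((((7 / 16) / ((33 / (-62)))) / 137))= -1654275 / 10726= -154.23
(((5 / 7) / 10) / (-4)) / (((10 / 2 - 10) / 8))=1 / 35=0.03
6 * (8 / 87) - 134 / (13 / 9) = -34766 / 377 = -92.22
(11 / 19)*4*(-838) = -36872 / 19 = -1940.63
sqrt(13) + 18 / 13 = 4.99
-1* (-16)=16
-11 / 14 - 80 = -1131 / 14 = -80.79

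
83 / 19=4.37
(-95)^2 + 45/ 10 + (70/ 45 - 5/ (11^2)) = 19669549/ 2178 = 9031.01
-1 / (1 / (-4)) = 4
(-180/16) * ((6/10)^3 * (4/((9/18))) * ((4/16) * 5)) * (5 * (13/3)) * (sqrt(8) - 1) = 1053/2 - 1053 * sqrt(2) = -962.67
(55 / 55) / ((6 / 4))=2 / 3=0.67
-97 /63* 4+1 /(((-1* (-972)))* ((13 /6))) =-90785 /14742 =-6.16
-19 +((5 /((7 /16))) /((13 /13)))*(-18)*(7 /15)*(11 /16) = -85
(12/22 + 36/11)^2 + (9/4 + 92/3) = 68963/1452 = 47.50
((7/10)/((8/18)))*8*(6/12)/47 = 63/470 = 0.13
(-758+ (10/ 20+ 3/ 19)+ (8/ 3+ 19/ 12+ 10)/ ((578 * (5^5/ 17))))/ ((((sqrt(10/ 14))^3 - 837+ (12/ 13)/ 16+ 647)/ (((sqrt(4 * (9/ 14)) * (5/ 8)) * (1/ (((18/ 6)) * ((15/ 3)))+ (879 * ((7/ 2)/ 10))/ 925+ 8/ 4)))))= 963362698367791449 * sqrt(10)/ 99973315618224250000+ 301384314943215986391 * sqrt(14)/ 117615665433205000000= 9.62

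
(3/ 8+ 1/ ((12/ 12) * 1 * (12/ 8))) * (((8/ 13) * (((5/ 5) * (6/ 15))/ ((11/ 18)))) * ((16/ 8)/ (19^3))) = 120/ 980837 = 0.00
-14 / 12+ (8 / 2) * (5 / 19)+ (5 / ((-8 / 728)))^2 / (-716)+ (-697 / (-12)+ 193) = -778933 / 20406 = -38.17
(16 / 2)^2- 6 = 58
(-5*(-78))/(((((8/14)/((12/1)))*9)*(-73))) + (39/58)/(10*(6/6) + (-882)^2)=-12.47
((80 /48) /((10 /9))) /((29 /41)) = 123 /58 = 2.12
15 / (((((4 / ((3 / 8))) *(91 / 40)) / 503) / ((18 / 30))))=67905 / 364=186.55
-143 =-143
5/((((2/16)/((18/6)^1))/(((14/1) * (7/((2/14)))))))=82320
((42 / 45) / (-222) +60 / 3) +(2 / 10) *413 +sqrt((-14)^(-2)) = 102.67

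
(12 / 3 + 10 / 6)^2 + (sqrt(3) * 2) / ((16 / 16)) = 2 * sqrt(3) + 289 / 9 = 35.58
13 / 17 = 0.76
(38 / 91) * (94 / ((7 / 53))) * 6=1135896 / 637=1783.20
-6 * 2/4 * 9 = -27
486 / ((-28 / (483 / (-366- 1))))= 16767 / 734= 22.84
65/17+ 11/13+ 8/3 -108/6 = -7070/663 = -10.66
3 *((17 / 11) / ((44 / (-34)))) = -867 / 242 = -3.58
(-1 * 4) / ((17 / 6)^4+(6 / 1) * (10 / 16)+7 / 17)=-88128 / 1511549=-0.06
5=5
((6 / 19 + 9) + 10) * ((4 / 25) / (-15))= -1468 / 7125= -0.21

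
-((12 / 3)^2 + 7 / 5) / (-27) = 29 / 45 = 0.64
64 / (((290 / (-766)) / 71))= -1740352 / 145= -12002.43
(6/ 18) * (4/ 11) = 4/ 33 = 0.12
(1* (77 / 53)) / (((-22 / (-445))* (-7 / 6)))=-1335 / 53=-25.19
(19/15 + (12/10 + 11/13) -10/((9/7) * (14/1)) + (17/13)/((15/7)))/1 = 394/117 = 3.37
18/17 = 1.06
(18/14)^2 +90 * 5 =22131/49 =451.65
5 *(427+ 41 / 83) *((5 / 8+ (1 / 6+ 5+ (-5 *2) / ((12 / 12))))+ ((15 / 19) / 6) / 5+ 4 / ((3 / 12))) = 478031245 / 18924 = 25260.58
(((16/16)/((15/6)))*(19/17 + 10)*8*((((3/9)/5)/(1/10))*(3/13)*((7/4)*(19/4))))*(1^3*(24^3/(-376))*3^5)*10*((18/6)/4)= -31665380544/10387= -3048558.83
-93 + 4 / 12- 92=-554 / 3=-184.67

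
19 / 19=1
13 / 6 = 2.17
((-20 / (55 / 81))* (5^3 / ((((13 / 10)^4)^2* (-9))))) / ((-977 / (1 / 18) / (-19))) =0.05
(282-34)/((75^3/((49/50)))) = 6076/10546875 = 0.00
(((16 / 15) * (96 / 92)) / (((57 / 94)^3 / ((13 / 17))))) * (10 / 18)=1382091776 / 651694167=2.12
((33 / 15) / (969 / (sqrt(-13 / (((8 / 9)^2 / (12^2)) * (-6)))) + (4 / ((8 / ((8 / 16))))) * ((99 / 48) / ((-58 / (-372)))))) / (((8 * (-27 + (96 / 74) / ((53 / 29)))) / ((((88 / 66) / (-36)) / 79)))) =-33277236564 / 4856635097463914275 + 1500060455168 * sqrt(78) / 131129147631525685425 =0.00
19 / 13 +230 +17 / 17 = 3022 / 13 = 232.46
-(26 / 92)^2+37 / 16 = 18897 / 8464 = 2.23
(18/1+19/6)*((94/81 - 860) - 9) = -8927465/486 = -18369.27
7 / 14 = 1 / 2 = 0.50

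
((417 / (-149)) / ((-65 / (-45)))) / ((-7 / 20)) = 75060 / 13559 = 5.54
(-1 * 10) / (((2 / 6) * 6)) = -5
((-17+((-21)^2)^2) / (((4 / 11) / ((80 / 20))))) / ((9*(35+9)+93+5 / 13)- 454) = 60452.94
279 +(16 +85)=380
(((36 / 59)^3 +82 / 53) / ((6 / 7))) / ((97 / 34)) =2298347674 / 3167560317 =0.73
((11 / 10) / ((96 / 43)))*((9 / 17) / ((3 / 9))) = 4257 / 5440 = 0.78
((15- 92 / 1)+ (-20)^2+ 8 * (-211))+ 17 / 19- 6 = -26032 / 19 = -1370.11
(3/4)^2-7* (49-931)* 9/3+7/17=5038249/272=18522.97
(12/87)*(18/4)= 18/29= 0.62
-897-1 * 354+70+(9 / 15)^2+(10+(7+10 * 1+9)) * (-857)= -800816 / 25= -32032.64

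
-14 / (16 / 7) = -49 / 8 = -6.12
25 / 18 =1.39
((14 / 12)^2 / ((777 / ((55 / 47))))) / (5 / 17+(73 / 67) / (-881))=386331715 / 55196819928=0.01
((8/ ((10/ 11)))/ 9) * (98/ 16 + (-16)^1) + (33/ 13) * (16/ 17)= -144529/ 19890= -7.27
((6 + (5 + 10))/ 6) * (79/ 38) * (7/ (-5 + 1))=-3871/ 304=-12.73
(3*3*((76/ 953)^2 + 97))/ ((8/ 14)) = 5550429087/ 3632836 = 1527.85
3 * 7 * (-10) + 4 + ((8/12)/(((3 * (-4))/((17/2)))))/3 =-22265/108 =-206.16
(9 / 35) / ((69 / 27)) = 81 / 805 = 0.10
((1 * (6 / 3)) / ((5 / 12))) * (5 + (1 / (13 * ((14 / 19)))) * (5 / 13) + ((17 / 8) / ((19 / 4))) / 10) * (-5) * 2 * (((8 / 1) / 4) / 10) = -48.81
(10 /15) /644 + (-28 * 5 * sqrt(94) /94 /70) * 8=1 /966 - 8 * sqrt(94) /47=-1.65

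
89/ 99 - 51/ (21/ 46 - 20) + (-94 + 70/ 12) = -15069313/ 178002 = -84.66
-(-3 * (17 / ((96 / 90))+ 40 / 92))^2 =-326705625 / 135424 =-2412.46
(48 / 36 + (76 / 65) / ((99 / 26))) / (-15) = -812 / 7425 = -0.11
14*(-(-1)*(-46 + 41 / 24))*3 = -7441 / 4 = -1860.25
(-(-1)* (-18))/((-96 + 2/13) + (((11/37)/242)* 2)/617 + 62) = 0.53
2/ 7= 0.29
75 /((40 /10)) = 75 /4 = 18.75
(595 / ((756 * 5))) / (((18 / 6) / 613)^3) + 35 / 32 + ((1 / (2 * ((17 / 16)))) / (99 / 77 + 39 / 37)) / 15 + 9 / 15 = 53788716235087 / 40054176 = 1342899.08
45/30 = 3/2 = 1.50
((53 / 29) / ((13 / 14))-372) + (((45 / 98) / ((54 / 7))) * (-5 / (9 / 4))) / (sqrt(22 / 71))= -139502 / 377-25 * sqrt(1562) / 4158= -370.27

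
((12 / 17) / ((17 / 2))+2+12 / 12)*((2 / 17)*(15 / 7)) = 0.78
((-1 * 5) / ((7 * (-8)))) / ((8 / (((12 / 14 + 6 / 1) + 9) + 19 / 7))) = 325 / 1568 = 0.21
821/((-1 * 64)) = -821/64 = -12.83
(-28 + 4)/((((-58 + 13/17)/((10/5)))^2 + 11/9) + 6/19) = -4744224/162194687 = -0.03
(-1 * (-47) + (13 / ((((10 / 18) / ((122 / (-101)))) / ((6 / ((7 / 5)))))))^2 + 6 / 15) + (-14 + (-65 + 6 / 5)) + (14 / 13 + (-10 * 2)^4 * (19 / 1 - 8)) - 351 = 57647136990711 / 32490185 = 1774293.90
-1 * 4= -4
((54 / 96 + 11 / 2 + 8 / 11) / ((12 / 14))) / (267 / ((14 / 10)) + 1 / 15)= 292775 / 7051264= 0.04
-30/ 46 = -15/ 23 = -0.65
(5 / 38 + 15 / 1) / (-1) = -575 / 38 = -15.13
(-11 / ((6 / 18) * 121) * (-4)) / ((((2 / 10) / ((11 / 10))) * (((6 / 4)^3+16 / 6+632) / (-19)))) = -2736 / 15313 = -0.18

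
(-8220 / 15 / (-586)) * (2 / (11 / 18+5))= 9864 / 29593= 0.33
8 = 8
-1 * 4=-4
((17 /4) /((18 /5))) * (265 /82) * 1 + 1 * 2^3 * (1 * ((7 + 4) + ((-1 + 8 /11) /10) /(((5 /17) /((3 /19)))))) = 2828739077 /30848400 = 91.70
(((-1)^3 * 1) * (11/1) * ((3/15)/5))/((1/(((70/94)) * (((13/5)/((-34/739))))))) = 739739/39950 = 18.52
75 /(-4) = -75 /4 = -18.75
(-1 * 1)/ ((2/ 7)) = -7/ 2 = -3.50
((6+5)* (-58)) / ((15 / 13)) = -8294 / 15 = -552.93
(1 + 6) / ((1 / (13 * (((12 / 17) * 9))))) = 9828 / 17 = 578.12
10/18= 5/9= 0.56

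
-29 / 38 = -0.76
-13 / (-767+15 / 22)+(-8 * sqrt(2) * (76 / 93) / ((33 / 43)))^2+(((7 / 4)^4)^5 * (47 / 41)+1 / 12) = 596543056242817807333888534589 / 7158289704126770665488384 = 83335.98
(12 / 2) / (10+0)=3 / 5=0.60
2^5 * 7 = 224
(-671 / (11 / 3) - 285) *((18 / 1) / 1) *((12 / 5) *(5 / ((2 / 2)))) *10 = -1010880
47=47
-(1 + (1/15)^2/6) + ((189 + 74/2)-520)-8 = -409051/1350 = -303.00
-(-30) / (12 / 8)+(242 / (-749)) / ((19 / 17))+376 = 5631362 / 14231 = 395.71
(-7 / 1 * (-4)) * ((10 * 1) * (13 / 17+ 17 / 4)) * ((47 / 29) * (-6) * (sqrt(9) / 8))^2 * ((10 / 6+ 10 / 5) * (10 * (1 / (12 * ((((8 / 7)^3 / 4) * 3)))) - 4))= -6526062738195 / 29280256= -222882.71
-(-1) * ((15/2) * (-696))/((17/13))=-67860/17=-3991.76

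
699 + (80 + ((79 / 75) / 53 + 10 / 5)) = 3104554 / 3975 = 781.02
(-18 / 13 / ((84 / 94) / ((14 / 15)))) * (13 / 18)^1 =-47 / 45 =-1.04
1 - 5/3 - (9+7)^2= -770/3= -256.67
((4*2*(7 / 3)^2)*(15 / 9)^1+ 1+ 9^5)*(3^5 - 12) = 122915870 / 9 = 13657318.89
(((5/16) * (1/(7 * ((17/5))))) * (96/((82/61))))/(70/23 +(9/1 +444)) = 105225/51175831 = 0.00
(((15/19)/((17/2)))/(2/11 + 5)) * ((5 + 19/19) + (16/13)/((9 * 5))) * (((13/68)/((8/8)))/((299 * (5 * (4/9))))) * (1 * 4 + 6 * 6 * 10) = 135751/11997835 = 0.01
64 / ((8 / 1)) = 8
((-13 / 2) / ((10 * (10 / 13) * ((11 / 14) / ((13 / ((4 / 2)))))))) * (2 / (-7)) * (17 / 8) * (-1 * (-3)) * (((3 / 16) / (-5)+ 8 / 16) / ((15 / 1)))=1381913 / 3520000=0.39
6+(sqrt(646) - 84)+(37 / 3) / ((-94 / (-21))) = -7073 / 94+sqrt(646) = -49.83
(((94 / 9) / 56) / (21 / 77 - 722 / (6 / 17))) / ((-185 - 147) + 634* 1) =-517 / 1712289264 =-0.00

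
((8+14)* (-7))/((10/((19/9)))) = -32.51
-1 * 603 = -603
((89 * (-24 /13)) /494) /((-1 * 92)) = 267 /73853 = 0.00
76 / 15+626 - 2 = 9436 / 15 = 629.07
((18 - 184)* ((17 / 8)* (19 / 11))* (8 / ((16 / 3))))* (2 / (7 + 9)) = -80427 / 704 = -114.24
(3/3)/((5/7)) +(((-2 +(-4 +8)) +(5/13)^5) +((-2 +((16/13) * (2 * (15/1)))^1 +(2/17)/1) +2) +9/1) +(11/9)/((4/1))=49.75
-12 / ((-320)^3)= 0.00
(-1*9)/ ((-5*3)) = 3/ 5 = 0.60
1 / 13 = 0.08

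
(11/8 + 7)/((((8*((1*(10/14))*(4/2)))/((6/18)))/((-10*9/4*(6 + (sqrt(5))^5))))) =-35175*sqrt(5)/256-4221/128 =-340.22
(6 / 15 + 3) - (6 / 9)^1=2.73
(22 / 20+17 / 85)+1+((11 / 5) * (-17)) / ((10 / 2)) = -259 / 50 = -5.18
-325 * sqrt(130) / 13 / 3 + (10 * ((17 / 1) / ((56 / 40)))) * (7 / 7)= 26.41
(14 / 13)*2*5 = 140 / 13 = 10.77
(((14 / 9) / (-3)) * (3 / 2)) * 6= -14 / 3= -4.67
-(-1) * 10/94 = 5/47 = 0.11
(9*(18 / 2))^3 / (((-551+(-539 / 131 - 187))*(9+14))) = -69618771 / 2235991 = -31.14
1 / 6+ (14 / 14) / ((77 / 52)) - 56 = -25483 / 462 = -55.16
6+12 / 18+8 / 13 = 284 / 39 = 7.28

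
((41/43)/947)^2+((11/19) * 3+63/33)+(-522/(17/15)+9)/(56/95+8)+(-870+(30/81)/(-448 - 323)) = -918.93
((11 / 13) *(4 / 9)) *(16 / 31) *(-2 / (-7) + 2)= 11264 / 25389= 0.44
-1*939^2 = -881721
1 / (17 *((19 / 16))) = 16 / 323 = 0.05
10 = 10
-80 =-80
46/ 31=1.48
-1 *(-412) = 412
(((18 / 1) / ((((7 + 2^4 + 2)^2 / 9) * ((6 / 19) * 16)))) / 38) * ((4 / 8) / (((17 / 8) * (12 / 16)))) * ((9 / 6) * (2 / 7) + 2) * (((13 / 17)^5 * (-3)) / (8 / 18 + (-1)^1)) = 0.00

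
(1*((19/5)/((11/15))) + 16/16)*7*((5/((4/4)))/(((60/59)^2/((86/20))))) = 17812277/19800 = 899.61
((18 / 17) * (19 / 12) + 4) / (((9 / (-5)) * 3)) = -965 / 918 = -1.05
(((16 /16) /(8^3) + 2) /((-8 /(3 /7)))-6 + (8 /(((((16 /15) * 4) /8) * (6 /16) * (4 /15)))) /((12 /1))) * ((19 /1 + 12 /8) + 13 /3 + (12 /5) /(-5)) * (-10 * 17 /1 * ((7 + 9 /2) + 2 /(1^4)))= -357296.69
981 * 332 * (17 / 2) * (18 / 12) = 4152573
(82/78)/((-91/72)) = -0.83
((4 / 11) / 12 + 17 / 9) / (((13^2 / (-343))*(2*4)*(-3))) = 32585 / 200772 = 0.16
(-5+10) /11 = 5 /11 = 0.45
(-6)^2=36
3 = 3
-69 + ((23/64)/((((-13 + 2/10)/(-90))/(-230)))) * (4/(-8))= 453813/2048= 221.59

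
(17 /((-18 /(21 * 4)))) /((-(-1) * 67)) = -238 /201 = -1.18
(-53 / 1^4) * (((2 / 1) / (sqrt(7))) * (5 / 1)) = -530 * sqrt(7) / 7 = -200.32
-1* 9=-9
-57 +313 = 256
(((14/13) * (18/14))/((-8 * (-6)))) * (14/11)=21/572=0.04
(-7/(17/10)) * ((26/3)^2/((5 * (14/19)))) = -12844/153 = -83.95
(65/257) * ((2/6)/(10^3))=13/154200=0.00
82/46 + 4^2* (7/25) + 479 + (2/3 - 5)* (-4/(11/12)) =3188886/6325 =504.17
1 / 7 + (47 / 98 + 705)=69151 / 98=705.62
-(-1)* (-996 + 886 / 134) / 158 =-66289 / 10586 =-6.26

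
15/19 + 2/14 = 124/133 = 0.93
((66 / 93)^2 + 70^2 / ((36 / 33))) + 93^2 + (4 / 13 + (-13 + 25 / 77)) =37888188454 / 2885883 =13128.80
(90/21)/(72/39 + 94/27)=1053/1309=0.80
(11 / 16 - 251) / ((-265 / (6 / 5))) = 2403 / 2120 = 1.13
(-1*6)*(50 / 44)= -75 / 11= -6.82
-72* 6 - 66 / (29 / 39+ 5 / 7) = -94977 / 199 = -477.27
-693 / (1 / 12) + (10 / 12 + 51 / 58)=-723343 / 87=-8314.29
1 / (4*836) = 1 / 3344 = 0.00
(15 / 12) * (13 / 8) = 2.03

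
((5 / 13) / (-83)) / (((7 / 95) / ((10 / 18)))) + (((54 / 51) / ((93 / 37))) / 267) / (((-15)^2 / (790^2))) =13841534183 / 3188325231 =4.34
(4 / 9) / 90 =0.00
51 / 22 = 2.32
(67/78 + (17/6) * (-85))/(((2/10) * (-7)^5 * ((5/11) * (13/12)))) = 8404/57967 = 0.14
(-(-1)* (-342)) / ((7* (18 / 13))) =-35.29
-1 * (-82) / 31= 82 / 31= 2.65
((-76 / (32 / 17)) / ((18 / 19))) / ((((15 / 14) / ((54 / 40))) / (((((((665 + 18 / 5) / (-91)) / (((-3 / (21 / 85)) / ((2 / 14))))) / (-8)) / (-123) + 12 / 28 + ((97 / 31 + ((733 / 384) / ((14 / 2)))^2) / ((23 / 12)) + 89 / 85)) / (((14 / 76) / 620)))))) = -2099171691705688169 / 3690645504000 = -568781.72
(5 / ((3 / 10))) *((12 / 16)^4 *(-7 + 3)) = -675 / 32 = -21.09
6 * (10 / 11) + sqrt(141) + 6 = 126 / 11 + sqrt(141) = 23.33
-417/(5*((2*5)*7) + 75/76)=-31692/26675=-1.19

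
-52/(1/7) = -364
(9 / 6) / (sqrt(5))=3*sqrt(5) / 10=0.67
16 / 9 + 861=7765 / 9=862.78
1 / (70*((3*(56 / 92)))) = 23 / 2940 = 0.01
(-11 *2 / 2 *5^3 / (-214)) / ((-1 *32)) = -1375 / 6848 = -0.20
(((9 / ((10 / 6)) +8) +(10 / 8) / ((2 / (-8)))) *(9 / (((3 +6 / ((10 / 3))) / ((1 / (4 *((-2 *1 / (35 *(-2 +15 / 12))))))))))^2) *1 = 10418625 / 32768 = 317.95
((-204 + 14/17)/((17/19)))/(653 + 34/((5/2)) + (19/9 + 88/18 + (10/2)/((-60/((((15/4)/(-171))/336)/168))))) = -0.34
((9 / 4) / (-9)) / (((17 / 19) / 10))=-95 / 34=-2.79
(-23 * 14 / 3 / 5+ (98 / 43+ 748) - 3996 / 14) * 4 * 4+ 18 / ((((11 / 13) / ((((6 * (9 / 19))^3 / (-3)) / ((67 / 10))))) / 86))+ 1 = 114246851516929 / 22823699745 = 5005.62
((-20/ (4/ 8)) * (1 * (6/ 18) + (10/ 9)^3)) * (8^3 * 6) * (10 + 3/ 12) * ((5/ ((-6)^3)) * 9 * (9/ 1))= 326163200/ 81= 4026706.17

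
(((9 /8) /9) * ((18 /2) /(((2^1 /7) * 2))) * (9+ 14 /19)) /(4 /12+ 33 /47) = 1643355 /88768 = 18.51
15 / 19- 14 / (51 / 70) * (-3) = 18875 / 323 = 58.44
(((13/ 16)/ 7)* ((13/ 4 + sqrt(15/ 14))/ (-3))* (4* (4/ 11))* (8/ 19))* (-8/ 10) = 208* sqrt(210)/ 153615 + 1352/ 21945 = 0.08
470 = 470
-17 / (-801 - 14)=17 / 815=0.02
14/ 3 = 4.67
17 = 17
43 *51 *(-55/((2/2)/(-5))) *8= 4824600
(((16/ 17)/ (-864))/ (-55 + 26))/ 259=1/ 6895098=0.00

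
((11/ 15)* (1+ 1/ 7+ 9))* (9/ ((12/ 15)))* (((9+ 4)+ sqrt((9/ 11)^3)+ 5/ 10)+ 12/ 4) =5751* sqrt(11)/ 308+ 77319/ 56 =1442.62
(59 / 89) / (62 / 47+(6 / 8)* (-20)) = -2773 / 57227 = -0.05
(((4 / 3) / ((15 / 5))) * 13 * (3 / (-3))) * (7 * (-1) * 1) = 40.44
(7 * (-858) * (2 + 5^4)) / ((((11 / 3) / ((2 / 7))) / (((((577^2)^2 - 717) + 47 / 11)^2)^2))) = -58952801587212770041238491718319762493411140991561716 / 1331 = -44292112387086979745483460000000000000000000000000.00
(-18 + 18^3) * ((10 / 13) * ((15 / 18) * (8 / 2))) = 193800 / 13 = 14907.69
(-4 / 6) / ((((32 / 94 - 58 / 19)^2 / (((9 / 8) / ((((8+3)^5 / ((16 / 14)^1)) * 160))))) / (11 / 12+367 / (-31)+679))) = -39637202545 / 13120530986216192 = -0.00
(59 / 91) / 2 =59 / 182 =0.32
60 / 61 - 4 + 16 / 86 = -7424 / 2623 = -2.83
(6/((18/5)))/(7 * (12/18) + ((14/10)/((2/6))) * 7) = 25/511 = 0.05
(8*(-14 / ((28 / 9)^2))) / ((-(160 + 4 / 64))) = 1296 / 17927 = 0.07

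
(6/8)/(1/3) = 9/4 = 2.25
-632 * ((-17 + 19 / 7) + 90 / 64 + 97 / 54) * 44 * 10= 582499390 / 189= 3082007.35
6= 6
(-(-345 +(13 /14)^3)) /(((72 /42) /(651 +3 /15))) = 384404581 /2940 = 130749.86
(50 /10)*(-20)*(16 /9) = -1600 /9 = -177.78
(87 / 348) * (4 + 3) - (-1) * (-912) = -3641 / 4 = -910.25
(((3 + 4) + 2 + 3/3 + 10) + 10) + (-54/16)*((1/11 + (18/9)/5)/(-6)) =26643/880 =30.28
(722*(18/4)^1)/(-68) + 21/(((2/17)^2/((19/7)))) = 69198/17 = 4070.47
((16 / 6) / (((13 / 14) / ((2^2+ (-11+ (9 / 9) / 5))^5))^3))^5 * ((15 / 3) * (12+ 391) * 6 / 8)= -286807795124522317387164775145787109916755852326647822000198592833687051894533818259629698608947187522132006549513614133941580541043146752 / 1688388059241853993495044287433126672937078183167614042758941650390625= -169870779146181103779380700000000000000000000000000000000000000000000.00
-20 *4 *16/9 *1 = -1280/9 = -142.22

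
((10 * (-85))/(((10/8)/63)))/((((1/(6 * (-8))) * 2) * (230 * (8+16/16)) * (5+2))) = 1632/23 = 70.96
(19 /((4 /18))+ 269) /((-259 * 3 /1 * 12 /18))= -709 /1036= -0.68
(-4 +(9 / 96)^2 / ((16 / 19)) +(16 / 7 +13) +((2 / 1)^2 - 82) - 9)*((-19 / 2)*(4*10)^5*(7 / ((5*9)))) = 103102585625 / 9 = 11455842847.22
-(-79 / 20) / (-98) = -0.04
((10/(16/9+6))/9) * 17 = 17/7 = 2.43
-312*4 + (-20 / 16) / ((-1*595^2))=-353458559 / 283220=-1248.00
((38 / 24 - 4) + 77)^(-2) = 144 / 801025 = 0.00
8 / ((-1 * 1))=-8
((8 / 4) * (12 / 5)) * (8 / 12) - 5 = -9 / 5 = -1.80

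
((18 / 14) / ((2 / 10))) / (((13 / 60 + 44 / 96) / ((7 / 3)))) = 200 / 9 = 22.22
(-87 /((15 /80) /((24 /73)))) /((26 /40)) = -222720 /949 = -234.69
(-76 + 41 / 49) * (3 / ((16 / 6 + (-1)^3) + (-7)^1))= 33147 / 784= 42.28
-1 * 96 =-96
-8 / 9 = -0.89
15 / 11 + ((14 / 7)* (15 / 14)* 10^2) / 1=16605 / 77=215.65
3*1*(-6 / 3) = -6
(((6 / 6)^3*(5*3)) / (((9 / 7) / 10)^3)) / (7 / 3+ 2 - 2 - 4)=-343000 / 81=-4234.57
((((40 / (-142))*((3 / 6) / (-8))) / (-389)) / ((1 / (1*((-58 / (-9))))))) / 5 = -29 / 497142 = -0.00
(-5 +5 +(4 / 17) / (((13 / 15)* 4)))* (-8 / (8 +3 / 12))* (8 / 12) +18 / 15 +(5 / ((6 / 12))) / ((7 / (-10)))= -3351394 / 255255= -13.13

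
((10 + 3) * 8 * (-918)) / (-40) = 11934 / 5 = 2386.80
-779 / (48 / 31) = -503.10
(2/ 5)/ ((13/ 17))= 34/ 65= 0.52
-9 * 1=-9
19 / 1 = 19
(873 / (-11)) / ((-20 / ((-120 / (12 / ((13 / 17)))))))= -11349 / 374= -30.34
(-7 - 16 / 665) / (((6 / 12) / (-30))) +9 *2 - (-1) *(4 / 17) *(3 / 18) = 2981012 / 6783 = 439.48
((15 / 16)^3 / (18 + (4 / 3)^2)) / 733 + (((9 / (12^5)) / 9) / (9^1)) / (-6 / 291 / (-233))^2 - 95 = -44387219553161 / 1168779829248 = -37.98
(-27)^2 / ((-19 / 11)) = -8019 / 19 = -422.05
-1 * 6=-6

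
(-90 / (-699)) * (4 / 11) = 120 / 2563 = 0.05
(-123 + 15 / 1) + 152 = 44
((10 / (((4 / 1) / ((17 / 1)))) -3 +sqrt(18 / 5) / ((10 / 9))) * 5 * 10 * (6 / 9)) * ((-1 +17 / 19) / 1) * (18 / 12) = -3950 / 19 -54 * sqrt(10) / 19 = -216.88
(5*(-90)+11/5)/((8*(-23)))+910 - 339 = 527559/920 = 573.43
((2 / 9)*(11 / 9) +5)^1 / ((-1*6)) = -427 / 486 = -0.88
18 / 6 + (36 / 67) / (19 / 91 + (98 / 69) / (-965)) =5.59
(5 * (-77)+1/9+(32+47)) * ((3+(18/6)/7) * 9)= -9438.86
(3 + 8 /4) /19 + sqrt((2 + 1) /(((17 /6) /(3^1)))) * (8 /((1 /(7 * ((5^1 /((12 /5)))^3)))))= 902.74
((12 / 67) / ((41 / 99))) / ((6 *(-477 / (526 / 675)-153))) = -11572 / 122837599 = -0.00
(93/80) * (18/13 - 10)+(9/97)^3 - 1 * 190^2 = -2142181297238/59323745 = -36110.01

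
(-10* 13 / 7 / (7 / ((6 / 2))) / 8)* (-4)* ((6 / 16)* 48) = 3510 / 49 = 71.63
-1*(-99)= 99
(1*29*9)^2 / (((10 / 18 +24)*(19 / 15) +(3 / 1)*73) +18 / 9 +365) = 110.39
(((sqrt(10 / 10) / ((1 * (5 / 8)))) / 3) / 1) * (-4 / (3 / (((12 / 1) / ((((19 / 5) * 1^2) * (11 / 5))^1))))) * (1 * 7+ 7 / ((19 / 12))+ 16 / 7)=-13.99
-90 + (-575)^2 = 330535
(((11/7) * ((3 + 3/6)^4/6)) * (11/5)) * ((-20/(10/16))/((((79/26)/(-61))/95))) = 1250651402/237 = 5277010.14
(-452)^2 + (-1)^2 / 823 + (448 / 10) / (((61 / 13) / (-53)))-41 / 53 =2711276276246 / 13303795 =203797.21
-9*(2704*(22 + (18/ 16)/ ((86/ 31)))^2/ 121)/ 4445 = -72284680845/ 3182321296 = -22.71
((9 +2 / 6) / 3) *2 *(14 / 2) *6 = 261.33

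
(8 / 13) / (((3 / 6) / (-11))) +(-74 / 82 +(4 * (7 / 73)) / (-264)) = -14.44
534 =534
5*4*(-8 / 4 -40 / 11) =-1240 / 11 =-112.73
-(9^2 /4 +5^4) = -2581 /4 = -645.25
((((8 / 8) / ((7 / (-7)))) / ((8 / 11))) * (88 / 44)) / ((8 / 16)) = -11 / 2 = -5.50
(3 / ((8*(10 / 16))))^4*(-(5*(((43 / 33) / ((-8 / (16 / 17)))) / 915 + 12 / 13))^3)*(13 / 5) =-233592615442913773528 / 7054943830542196875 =-33.11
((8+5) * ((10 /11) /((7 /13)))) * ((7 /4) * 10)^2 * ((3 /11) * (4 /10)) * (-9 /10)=-159705 /242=-659.94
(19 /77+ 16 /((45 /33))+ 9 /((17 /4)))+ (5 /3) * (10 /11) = 27869 /1785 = 15.61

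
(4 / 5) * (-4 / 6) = -8 / 15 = -0.53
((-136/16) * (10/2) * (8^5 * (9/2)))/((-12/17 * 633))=2959360/211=14025.40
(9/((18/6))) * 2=6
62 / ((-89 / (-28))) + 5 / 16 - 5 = 21101 / 1424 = 14.82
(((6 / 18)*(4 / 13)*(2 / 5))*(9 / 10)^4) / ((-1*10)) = -2187 / 812500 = -0.00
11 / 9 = 1.22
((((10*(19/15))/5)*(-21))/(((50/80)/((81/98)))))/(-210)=2052/6125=0.34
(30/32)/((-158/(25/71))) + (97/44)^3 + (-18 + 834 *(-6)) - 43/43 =-2394856427681/477797056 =-5012.29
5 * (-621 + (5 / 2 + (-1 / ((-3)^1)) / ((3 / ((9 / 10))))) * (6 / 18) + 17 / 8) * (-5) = 370805 / 24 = 15450.21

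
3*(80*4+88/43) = 41544/43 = 966.14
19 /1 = 19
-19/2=-9.50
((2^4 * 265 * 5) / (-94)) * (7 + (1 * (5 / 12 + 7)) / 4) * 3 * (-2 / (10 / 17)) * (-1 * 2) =-40736.70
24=24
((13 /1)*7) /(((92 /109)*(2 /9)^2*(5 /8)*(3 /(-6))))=-803439 /115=-6986.43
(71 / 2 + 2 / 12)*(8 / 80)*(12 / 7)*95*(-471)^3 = -424844593326 / 7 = -60692084760.86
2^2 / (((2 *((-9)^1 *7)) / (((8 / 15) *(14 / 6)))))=-16 / 405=-0.04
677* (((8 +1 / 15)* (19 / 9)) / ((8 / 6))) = 1556423 / 180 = 8646.79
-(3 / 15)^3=-1 / 125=-0.01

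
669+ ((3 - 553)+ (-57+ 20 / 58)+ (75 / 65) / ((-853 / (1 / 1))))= 20048477 / 321581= 62.34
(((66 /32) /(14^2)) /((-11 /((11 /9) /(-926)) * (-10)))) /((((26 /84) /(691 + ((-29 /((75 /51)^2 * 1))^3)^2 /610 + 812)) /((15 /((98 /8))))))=-13239752476726962937576023 /2402029743194580078125000000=-0.01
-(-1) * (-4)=-4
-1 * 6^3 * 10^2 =-21600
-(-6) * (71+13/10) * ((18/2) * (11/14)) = 214731/70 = 3067.59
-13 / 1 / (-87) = 13 / 87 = 0.15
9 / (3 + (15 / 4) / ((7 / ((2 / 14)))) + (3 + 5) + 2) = 1764 / 2563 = 0.69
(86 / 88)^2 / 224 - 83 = -35992263 / 433664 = -83.00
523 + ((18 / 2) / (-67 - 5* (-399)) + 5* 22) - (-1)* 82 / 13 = 16023725 / 25064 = 639.31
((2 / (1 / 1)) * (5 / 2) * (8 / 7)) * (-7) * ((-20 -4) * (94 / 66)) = 15040 / 11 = 1367.27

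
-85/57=-1.49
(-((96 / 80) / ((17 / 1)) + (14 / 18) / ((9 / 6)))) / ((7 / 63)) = -1352 / 255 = -5.30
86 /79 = 1.09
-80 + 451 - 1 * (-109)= 480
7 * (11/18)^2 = 847/324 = 2.61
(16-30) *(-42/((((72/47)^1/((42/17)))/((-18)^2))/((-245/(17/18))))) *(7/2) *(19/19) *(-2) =161240307480/289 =557924939.38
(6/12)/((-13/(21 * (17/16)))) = -357/416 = -0.86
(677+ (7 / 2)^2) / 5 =2757 / 20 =137.85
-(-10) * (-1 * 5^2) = -250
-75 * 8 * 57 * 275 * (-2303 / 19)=1139985000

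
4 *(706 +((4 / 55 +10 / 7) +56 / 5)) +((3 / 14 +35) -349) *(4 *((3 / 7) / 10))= 7602631 / 2695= 2821.01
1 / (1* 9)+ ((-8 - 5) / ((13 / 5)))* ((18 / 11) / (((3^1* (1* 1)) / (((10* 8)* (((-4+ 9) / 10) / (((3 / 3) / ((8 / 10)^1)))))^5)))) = -91512087.16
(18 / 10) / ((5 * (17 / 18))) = 162 / 425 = 0.38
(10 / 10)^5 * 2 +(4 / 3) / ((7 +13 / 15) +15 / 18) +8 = 10.15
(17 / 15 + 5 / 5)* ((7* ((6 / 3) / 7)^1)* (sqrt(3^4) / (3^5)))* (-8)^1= -512 / 405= -1.26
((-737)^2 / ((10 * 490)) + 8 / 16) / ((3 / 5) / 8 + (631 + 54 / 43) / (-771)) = -36177813414 / 242065145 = -149.45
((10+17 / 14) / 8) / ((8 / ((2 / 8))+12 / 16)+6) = 157 / 4340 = 0.04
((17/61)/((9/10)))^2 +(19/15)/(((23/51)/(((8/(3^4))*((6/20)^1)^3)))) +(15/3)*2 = 43774282091/4332639375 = 10.10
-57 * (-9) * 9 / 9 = 513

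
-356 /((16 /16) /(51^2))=-925956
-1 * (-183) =183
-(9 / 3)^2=-9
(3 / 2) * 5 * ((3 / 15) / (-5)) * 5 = -3 / 2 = -1.50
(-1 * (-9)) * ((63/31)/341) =567/10571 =0.05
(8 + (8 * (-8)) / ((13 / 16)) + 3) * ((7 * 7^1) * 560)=-24174640 / 13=-1859587.69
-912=-912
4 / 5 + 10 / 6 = 37 / 15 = 2.47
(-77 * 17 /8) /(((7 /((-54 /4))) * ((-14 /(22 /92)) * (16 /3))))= -166617 /164864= -1.01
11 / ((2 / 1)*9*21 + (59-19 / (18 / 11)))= 198 / 7657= 0.03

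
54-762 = -708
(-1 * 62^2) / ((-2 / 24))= 46128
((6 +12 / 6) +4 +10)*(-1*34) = -748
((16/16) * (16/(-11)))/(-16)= 1/11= 0.09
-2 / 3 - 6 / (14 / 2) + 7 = 115 / 21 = 5.48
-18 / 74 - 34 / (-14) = 566 / 259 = 2.19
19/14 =1.36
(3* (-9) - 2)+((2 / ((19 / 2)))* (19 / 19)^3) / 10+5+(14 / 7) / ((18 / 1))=-20407 / 855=-23.87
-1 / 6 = -0.17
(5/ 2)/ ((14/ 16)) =20/ 7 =2.86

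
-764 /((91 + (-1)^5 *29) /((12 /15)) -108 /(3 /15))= 1528 /925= 1.65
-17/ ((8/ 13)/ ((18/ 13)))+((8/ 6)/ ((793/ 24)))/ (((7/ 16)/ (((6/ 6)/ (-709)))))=-38.25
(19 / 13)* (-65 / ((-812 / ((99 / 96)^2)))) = 103455 / 831488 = 0.12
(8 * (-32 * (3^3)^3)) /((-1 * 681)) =1679616 /227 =7399.19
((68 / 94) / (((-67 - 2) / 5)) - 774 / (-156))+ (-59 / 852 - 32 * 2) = -236111159 / 3991052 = -59.16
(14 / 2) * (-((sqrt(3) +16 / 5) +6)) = -322 / 5- 7 * sqrt(3) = -76.52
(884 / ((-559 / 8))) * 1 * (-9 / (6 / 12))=9792 / 43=227.72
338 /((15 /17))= 5746 /15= 383.07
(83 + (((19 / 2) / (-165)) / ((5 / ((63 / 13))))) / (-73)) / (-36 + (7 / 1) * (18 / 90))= -43322249 / 18059470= -2.40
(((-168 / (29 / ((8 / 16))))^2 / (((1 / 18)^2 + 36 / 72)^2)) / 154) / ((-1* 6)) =-8817984 / 245789819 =-0.04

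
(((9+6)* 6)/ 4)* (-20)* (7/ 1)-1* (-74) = -3076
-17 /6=-2.83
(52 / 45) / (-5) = -52 / 225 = -0.23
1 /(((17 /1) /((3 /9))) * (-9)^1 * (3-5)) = 1 /918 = 0.00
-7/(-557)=7/557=0.01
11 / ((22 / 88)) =44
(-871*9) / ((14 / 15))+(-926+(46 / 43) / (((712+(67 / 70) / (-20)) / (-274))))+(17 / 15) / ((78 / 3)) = -545560102330892 / 58503243435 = -9325.30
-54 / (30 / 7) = -63 / 5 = -12.60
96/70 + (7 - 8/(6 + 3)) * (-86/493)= 0.31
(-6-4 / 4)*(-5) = 35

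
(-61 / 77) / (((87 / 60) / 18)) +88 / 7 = 6112 / 2233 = 2.74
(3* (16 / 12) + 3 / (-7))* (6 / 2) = 10.71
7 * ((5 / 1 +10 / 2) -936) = -6482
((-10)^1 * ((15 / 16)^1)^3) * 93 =-1569375 / 2048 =-766.30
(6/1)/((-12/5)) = -5/2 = -2.50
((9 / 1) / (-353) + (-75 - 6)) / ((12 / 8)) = -19068 / 353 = -54.02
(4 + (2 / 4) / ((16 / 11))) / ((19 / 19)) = 139 / 32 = 4.34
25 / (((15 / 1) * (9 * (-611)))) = -5 / 16497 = -0.00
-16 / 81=-0.20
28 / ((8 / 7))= 49 / 2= 24.50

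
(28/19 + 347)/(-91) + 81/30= -19527/17290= -1.13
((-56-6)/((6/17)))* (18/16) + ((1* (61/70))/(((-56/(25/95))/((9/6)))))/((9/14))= -1261699/6384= -197.63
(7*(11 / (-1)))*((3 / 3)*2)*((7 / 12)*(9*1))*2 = -1617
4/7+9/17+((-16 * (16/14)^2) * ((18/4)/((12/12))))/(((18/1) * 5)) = 233/4165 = 0.06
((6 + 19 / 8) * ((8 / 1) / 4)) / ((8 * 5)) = 67 / 160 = 0.42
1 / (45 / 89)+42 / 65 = 307 / 117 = 2.62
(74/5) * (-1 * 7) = -518/5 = -103.60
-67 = -67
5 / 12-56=-667 / 12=-55.58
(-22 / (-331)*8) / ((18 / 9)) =88 / 331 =0.27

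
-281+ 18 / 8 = -1115 / 4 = -278.75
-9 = -9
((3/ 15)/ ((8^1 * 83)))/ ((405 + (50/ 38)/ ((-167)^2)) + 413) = 529891/ 1439056865160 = 0.00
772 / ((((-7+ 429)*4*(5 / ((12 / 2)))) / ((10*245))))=283710 / 211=1344.60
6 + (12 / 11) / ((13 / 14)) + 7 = 14.17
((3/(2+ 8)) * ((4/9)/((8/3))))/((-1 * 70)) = -1/1400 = -0.00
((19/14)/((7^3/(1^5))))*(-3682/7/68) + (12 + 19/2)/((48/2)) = 1695167/1959216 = 0.87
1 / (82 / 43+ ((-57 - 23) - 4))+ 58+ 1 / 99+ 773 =290408843 / 349470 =831.00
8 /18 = 4 /9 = 0.44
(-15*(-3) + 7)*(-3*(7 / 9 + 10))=-5044 / 3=-1681.33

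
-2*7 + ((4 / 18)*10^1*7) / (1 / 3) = 98 / 3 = 32.67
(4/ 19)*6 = 24/ 19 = 1.26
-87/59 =-1.47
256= 256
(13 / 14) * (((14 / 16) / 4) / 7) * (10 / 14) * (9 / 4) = 585 / 12544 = 0.05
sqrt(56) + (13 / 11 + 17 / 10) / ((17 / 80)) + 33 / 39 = 2 * sqrt(14) + 35025 / 2431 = 21.89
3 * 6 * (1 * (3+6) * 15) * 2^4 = 38880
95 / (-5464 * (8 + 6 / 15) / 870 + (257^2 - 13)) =68875 / 47837852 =0.00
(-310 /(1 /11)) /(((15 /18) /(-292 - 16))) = 1260336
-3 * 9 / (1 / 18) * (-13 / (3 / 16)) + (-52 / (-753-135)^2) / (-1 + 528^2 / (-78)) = 308732519527081 / 9162289872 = 33696.00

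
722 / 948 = 361 / 474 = 0.76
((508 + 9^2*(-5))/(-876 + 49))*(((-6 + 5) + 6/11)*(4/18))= 1030/81873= 0.01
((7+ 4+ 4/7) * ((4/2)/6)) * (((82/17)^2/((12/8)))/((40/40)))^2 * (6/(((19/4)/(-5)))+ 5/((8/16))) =5425461120/1586899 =3418.91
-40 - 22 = -62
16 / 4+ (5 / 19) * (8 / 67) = 5132 / 1273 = 4.03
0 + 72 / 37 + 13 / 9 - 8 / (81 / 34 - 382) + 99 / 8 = 542805701 / 34384248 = 15.79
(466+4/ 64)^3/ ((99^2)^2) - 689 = -270679366331551/ 393460125696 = -687.95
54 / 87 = 18 / 29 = 0.62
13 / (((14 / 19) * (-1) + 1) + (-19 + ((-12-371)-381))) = -19 / 1144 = -0.02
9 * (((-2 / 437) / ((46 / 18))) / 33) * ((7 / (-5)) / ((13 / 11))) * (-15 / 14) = -0.00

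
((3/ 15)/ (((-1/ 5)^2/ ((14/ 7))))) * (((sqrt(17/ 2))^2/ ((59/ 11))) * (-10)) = -9350/ 59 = -158.47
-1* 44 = -44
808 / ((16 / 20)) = 1010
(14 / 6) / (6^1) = 7 / 18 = 0.39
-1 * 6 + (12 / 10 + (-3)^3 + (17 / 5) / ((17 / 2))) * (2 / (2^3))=-247 / 20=-12.35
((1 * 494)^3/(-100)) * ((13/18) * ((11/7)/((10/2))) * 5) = -2154898889/1575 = -1368189.77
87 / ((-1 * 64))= -1.36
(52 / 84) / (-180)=-13 / 3780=-0.00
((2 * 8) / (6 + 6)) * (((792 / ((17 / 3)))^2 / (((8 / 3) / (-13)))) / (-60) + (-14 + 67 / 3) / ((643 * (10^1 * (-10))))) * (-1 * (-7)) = 123872947093 / 8362215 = 14813.41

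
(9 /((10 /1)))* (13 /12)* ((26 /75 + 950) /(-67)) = -231647 /16750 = -13.83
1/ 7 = 0.14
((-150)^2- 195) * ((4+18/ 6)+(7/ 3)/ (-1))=104090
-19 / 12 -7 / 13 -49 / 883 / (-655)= -191431171 / 90224940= -2.12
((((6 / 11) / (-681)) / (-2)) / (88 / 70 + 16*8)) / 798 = 5 / 1287792792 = 0.00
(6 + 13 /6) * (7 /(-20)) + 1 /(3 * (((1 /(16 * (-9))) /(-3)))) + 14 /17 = 289609 /2040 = 141.97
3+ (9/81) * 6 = 11/3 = 3.67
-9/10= -0.90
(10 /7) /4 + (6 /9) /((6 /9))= 19 /14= 1.36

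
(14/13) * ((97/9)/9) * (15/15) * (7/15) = 9506/15795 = 0.60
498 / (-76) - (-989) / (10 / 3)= 27564 / 95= 290.15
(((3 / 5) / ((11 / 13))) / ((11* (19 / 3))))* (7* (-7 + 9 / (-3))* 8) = -13104 / 2299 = -5.70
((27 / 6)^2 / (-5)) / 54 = -3 / 40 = -0.08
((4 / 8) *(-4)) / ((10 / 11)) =-11 / 5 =-2.20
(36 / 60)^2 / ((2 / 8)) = 36 / 25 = 1.44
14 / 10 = 7 / 5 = 1.40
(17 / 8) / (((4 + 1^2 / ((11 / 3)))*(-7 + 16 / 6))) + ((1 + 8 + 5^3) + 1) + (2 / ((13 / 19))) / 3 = 1992245 / 14664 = 135.86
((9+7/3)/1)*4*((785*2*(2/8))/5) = 10676/3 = 3558.67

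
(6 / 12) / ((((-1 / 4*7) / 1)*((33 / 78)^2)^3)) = -617831552 / 12400927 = -49.82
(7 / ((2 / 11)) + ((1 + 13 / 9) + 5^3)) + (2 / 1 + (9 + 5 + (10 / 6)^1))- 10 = 3125 / 18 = 173.61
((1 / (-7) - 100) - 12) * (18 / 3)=-4710 / 7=-672.86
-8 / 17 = -0.47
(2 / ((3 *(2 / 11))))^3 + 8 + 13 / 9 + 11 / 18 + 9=3691 / 54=68.35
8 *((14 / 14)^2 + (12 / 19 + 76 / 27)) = 18248 / 513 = 35.57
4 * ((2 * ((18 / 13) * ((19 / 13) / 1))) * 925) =2530800 / 169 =14975.15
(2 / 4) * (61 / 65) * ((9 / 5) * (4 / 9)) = 122 / 325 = 0.38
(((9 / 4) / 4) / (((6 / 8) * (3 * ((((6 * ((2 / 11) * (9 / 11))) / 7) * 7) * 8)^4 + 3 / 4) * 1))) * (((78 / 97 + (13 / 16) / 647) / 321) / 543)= 0.00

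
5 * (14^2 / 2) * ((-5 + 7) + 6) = 3920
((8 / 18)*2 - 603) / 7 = -5419 / 63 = -86.02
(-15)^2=225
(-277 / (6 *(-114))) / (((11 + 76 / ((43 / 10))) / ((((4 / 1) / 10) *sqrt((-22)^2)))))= 131021 / 1054215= 0.12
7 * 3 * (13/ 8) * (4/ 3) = 91/ 2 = 45.50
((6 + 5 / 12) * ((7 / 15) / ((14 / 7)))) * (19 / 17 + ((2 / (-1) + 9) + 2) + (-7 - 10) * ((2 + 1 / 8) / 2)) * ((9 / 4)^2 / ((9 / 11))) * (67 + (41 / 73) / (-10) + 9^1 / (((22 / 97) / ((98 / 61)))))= -9619.36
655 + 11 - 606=60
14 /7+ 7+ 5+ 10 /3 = 52 /3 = 17.33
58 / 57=1.02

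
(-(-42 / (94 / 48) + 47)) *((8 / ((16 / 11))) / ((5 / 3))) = -39633 / 470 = -84.33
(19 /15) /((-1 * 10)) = -19 /150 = -0.13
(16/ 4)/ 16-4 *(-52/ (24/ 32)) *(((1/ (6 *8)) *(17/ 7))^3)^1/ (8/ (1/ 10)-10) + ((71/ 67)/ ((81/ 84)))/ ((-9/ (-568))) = 69.61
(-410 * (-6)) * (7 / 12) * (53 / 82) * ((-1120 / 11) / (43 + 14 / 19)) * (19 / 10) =-37500680 / 9141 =-4102.47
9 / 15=3 / 5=0.60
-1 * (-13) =13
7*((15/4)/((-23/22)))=-1155/46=-25.11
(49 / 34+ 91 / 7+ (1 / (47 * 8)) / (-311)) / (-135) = -0.11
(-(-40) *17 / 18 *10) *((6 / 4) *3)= 1700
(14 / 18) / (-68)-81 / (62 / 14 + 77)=-58499 / 58140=-1.01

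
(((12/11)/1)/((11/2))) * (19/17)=456/2057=0.22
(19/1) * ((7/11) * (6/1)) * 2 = 1596/11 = 145.09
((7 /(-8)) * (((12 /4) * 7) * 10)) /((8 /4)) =-735 /8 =-91.88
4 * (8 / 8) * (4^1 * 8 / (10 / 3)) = 38.40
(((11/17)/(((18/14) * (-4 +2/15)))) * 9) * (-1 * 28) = 16170/493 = 32.80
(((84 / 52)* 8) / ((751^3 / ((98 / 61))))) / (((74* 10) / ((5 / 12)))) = 343 / 12427813359091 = 0.00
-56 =-56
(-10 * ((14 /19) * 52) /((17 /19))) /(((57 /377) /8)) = -21956480 /969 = -22658.91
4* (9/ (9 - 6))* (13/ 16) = 39/ 4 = 9.75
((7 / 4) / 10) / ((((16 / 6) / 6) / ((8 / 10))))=63 / 200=0.32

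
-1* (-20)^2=-400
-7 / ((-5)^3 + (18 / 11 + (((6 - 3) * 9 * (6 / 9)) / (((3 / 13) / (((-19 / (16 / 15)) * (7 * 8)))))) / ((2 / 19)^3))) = 616 / 5870320301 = 0.00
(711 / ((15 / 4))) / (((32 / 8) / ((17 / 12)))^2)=22831 / 960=23.78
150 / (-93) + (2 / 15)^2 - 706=-4935476 / 6975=-707.60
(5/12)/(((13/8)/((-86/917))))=-860/35763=-0.02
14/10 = 7/5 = 1.40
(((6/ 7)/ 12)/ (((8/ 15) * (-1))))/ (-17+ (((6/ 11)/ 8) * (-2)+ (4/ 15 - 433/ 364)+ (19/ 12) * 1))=10725/ 1319392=0.01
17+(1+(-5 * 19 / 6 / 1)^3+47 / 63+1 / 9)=-5973113 / 1512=-3950.47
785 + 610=1395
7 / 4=1.75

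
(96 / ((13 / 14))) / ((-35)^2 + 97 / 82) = 110208 / 1307111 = 0.08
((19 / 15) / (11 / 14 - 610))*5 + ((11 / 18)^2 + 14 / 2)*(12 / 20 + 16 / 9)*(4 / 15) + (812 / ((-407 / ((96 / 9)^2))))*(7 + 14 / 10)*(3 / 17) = -356875464652919 / 1075496451975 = -331.82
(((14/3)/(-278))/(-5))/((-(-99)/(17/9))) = 119/1857735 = 0.00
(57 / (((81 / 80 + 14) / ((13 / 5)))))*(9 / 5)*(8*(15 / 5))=426.46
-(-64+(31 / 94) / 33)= 198497 / 3102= 63.99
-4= -4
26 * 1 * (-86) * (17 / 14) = -19006 / 7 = -2715.14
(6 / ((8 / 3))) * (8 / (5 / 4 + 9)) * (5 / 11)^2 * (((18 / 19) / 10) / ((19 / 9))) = 29160 / 1790921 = 0.02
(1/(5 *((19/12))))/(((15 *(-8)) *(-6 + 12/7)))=7/28500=0.00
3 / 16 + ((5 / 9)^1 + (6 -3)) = 539 / 144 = 3.74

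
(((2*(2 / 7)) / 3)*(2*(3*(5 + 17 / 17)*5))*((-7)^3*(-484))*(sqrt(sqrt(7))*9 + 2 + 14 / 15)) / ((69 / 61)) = 1018459904 / 69 + 1041606720*7^(1 / 4) / 23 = 88423465.74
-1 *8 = -8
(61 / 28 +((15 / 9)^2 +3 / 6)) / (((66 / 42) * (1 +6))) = 125 / 252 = 0.50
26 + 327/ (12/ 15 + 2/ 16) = 14042/ 37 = 379.51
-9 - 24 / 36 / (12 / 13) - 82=-1651 / 18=-91.72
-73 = -73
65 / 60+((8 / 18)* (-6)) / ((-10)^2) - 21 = -5983 / 300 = -19.94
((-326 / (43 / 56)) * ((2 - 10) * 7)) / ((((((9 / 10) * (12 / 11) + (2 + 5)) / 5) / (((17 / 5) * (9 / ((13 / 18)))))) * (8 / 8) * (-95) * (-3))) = 10323548928 / 4662619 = 2214.11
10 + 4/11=114/11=10.36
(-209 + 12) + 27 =-170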